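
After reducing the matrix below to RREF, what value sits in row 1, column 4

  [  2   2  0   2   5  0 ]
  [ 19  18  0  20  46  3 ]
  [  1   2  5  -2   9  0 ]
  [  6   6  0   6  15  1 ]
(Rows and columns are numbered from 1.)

Multiply R1 by 1/2.
  [  1   1  0   1  5/2  0 ]
  [ 19  18  0  20   46  3 ]
  [  1   2  5  -2    9  0 ]
  [  6   6  0   6   15  1 ]
Subtract 19 times R1 from R2.
  [ 1   1  0   1   5/2  0 ]
  [ 0  -1  0   1  -3/2  3 ]
  [ 1   2  5  -2     9  0 ]
  [ 6   6  0   6    15  1 ]
Subtract R1 from R3.
  [ 1   1  0   1   5/2  0 ]
  [ 0  -1  0   1  -3/2  3 ]
  [ 0   1  5  -3  13/2  0 ]
  [ 6   6  0   6    15  1 ]
Subtract 6 times R1 from R4.
  [ 1   1  0   1   5/2  0 ]
  [ 0  -1  0   1  -3/2  3 ]
  [ 0   1  5  -3  13/2  0 ]
  [ 0   0  0   0     0  1 ]
Multiply R2 by -1.
  [ 1  1  0   1   5/2   0 ]
  [ 0  1  0  -1   3/2  -3 ]
  [ 0  1  5  -3  13/2   0 ]
  [ 0  0  0   0     0   1 ]
Subtract R2 from R3.
  [ 1  1  0   1  5/2   0 ]
  [ 0  1  0  -1  3/2  -3 ]
  [ 0  0  5  -2    5   3 ]
  [ 0  0  0   0    0   1 ]
Multiply R3 by 1/5.
  [ 1  1  0     1  5/2    0 ]
  [ 0  1  0    -1  3/2   -3 ]
  [ 0  0  1  -2/5    1  3/5 ]
  [ 0  0  0     0    0    1 ]
Subtract 3/5 times R4 from R3.
  [ 1  1  0     1  5/2   0 ]
  [ 0  1  0    -1  3/2  -3 ]
  [ 0  0  1  -2/5    1   0 ]
  [ 0  0  0     0    0   1 ]
Add 3 times R4 to R2.
  [ 1  1  0     1  5/2  0 ]
  [ 0  1  0    -1  3/2  0 ]
  [ 0  0  1  -2/5    1  0 ]
  [ 0  0  0     0    0  1 ]
Subtract R2 from R1.
  [ 1  0  0     2    1  0 ]
  [ 0  1  0    -1  3/2  0 ]
  [ 0  0  1  -2/5    1  0 ]
  [ 0  0  0     0    0  1 ]

2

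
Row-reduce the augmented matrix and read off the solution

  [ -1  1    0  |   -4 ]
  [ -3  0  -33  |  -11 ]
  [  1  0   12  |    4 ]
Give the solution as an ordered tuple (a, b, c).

r1 := -1·r1
r2 := r2 + 3·r1
r3 := r3 − r1
r2 := -1/3·r2
r3 := r3 − r2
r2 := r2 − 11·r3
r1 := r1 + r2
Reading off the last column: a = 0, b = -4, c = 1/3.

(0, -4, 1/3)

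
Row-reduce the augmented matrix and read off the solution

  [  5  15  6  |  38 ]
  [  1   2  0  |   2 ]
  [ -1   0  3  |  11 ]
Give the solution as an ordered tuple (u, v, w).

(-2, 2, 3)

R1 -> 1/5·R1
  [  1  3  6/5  |  38/5 ]
  [  1  2    0  |     2 ]
  [ -1  0    3  |    11 ]
R2 -> R2 − R1
  [  1   3   6/5  |   38/5 ]
  [  0  -1  -6/5  |  -28/5 ]
  [ -1   0     3  |     11 ]
R3 -> R3 + R1
  [ 1   3   6/5  |   38/5 ]
  [ 0  -1  -6/5  |  -28/5 ]
  [ 0   3  21/5  |   93/5 ]
R2 -> -1·R2
  [ 1  3   6/5  |  38/5 ]
  [ 0  1   6/5  |  28/5 ]
  [ 0  3  21/5  |  93/5 ]
R3 -> R3 − 3·R2
  [ 1  3  6/5  |  38/5 ]
  [ 0  1  6/5  |  28/5 ]
  [ 0  0  3/5  |   9/5 ]
R3 -> 5/3·R3
  [ 1  3  6/5  |  38/5 ]
  [ 0  1  6/5  |  28/5 ]
  [ 0  0    1  |     3 ]
R2 -> R2 − 6/5·R3
  [ 1  3  6/5  |  38/5 ]
  [ 0  1    0  |     2 ]
  [ 0  0    1  |     3 ]
R1 -> R1 − 6/5·R3
  [ 1  3  0  |  4 ]
  [ 0  1  0  |  2 ]
  [ 0  0  1  |  3 ]
R1 -> R1 − 3·R2
  [ 1  0  0  |  -2 ]
  [ 0  1  0  |   2 ]
  [ 0  0  1  |   3 ]
Reading off the last column: u = -2, v = 2, w = 3.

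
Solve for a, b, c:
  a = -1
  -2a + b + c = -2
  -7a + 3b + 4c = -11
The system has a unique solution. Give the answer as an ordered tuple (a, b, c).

(-1, 2, -6)

Form the augmented matrix and row-reduce:
  [  1  0  0  |   -1 ]
  [ -2  1  1  |   -2 ]
  [ -7  3  4  |  -11 ]
R2 -> R2 + 2·R1
  [  1  0  0  |   -1 ]
  [  0  1  1  |   -4 ]
  [ -7  3  4  |  -11 ]
R3 -> R3 + 7·R1
  [ 1  0  0  |   -1 ]
  [ 0  1  1  |   -4 ]
  [ 0  3  4  |  -18 ]
R3 -> R3 − 3·R2
  [ 1  0  0  |  -1 ]
  [ 0  1  1  |  -4 ]
  [ 0  0  1  |  -6 ]
R2 -> R2 − R3
  [ 1  0  0  |  -1 ]
  [ 0  1  0  |   2 ]
  [ 0  0  1  |  -6 ]
Reading off the last column: a = -1, b = 2, c = -6.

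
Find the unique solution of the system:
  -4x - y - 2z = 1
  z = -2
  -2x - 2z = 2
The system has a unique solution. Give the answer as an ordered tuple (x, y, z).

(1, -1, -2)

Form the augmented matrix and row-reduce:
  [ -4  -1  -2  |   1 ]
  [  0   0   1  |  -2 ]
  [ -2   0  -2  |   2 ]
R1 ← -1/4·R1
R3 ← R3 + 2·R1
R2 <-> R3
R2 ← 2·R2
R2 ← R2 + 2·R3
R1 ← R1 − 1/2·R3
R1 ← R1 − 1/4·R2
Reading off the last column: x = 1, y = -1, z = -2.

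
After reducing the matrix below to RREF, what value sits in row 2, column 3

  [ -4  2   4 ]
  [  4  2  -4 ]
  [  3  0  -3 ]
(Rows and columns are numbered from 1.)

R1 := -1/4·R1
  [ 1  -1/2  -1 ]
  [ 4     2  -4 ]
  [ 3     0  -3 ]
R2 := R2 − 4·R1
  [ 1  -1/2  -1 ]
  [ 0     4   0 ]
  [ 3     0  -3 ]
R3 := R3 − 3·R1
  [ 1  -1/2  -1 ]
  [ 0     4   0 ]
  [ 0   3/2   0 ]
R2 := 1/4·R2
  [ 1  -1/2  -1 ]
  [ 0     1   0 ]
  [ 0   3/2   0 ]
R3 := R3 − 3/2·R2
  [ 1  -1/2  -1 ]
  [ 0     1   0 ]
  [ 0     0   0 ]
R1 := R1 + 1/2·R2
  [ 1  0  -1 ]
  [ 0  1   0 ]
  [ 0  0   0 ]

0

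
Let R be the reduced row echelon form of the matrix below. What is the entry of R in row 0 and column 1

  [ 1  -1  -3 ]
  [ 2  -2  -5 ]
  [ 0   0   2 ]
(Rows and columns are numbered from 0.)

-1

r2 -> r2 − 2·r1
  [ 1  -1  -3 ]
  [ 0   0   1 ]
  [ 0   0   2 ]
r3 -> r3 − 2·r2
  [ 1  -1  -3 ]
  [ 0   0   1 ]
  [ 0   0   0 ]
r1 -> r1 + 3·r2
  [ 1  -1  0 ]
  [ 0   0  1 ]
  [ 0   0  0 ]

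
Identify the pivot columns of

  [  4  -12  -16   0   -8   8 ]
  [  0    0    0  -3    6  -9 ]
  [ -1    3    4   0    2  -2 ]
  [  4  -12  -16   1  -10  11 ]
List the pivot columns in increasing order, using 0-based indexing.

Multiply R1 by 1/4.
  [  1   -3   -4   0   -2   2 ]
  [  0    0    0  -3    6  -9 ]
  [ -1    3    4   0    2  -2 ]
  [  4  -12  -16   1  -10  11 ]
Add R1 to R3.
  [ 1   -3   -4   0   -2   2 ]
  [ 0    0    0  -3    6  -9 ]
  [ 0    0    0   0    0   0 ]
  [ 4  -12  -16   1  -10  11 ]
Subtract 4 times R1 from R4.
  [ 1  -3  -4   0  -2   2 ]
  [ 0   0   0  -3   6  -9 ]
  [ 0   0   0   0   0   0 ]
  [ 0   0   0   1  -2   3 ]
Multiply R2 by -1/3.
  [ 1  -3  -4  0  -2  2 ]
  [ 0   0   0  1  -2  3 ]
  [ 0   0   0  0   0  0 ]
  [ 0   0   0  1  -2  3 ]
Subtract R2 from R4.
  [ 1  -3  -4  0  -2  2 ]
  [ 0   0   0  1  -2  3 ]
  [ 0   0   0  0   0  0 ]
  [ 0   0   0  0   0  0 ]
Pivot columns are the columns containing a leading 1.

0, 3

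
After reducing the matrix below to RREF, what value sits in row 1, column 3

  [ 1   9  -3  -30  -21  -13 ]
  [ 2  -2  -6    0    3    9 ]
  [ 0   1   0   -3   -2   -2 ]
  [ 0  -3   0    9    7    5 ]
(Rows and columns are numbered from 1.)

-3

ρ2 := ρ2 − 2·ρ1
  [ 1    9  -3  -30  -21  -13 ]
  [ 0  -20   0   60   45   35 ]
  [ 0    1   0   -3   -2   -2 ]
  [ 0   -3   0    9    7    5 ]
ρ2 := -1/20·ρ2
  [ 1   9  -3  -30   -21   -13 ]
  [ 0   1   0   -3  -9/4  -7/4 ]
  [ 0   1   0   -3    -2    -2 ]
  [ 0  -3   0    9     7     5 ]
ρ3 := ρ3 − ρ2
  [ 1   9  -3  -30   -21   -13 ]
  [ 0   1   0   -3  -9/4  -7/4 ]
  [ 0   0   0    0   1/4  -1/4 ]
  [ 0  -3   0    9     7     5 ]
ρ4 := ρ4 + 3·ρ2
  [ 1  9  -3  -30   -21   -13 ]
  [ 0  1   0   -3  -9/4  -7/4 ]
  [ 0  0   0    0   1/4  -1/4 ]
  [ 0  0   0    0   1/4  -1/4 ]
ρ3 := 4·ρ3
  [ 1  9  -3  -30   -21   -13 ]
  [ 0  1   0   -3  -9/4  -7/4 ]
  [ 0  0   0    0     1    -1 ]
  [ 0  0   0    0   1/4  -1/4 ]
ρ4 := ρ4 − 1/4·ρ3
  [ 1  9  -3  -30   -21   -13 ]
  [ 0  1   0   -3  -9/4  -7/4 ]
  [ 0  0   0    0     1    -1 ]
  [ 0  0   0    0     0     0 ]
ρ2 := ρ2 + 9/4·ρ3
  [ 1  9  -3  -30  -21  -13 ]
  [ 0  1   0   -3    0   -4 ]
  [ 0  0   0    0    1   -1 ]
  [ 0  0   0    0    0    0 ]
ρ1 := ρ1 + 21·ρ3
  [ 1  9  -3  -30  0  -34 ]
  [ 0  1   0   -3  0   -4 ]
  [ 0  0   0    0  1   -1 ]
  [ 0  0   0    0  0    0 ]
ρ1 := ρ1 − 9·ρ2
  [ 1  0  -3  -3  0   2 ]
  [ 0  1   0  -3  0  -4 ]
  [ 0  0   0   0  1  -1 ]
  [ 0  0   0   0  0   0 ]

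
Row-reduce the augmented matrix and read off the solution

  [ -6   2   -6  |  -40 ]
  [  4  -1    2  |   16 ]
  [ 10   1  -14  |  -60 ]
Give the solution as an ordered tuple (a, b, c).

r1 := -1/6·r1
r2 := r2 − 4·r1
r3 := r3 − 10·r1
r2 := 3·r2
r3 := r3 − 13/3·r2
r3 := 1/2·r3
r2 := r2 + 6·r3
r1 := r1 − r3
r1 := r1 + 1/3·r2
Reading off the last column: a = 2, b = 4, c = 6.

(2, 4, 6)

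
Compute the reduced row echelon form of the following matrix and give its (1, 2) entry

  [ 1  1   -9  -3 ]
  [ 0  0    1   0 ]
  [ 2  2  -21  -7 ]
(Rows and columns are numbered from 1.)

1

Subtract 2 times R1 from R3.
  [ 1  1  -9  -3 ]
  [ 0  0   1   0 ]
  [ 0  0  -3  -1 ]
Add 3 times R2 to R3.
  [ 1  1  -9  -3 ]
  [ 0  0   1   0 ]
  [ 0  0   0  -1 ]
Multiply R3 by -1.
  [ 1  1  -9  -3 ]
  [ 0  0   1   0 ]
  [ 0  0   0   1 ]
Add 3 times R3 to R1.
  [ 1  1  -9  0 ]
  [ 0  0   1  0 ]
  [ 0  0   0  1 ]
Add 9 times R2 to R1.
  [ 1  1  0  0 ]
  [ 0  0  1  0 ]
  [ 0  0  0  1 ]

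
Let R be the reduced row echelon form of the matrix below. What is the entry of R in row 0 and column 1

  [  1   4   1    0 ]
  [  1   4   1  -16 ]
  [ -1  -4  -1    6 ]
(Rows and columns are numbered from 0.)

Subtract r1 from r2.
Add r1 to r3.
Multiply r2 by -1/16.
Subtract 6 times r2 from r3.

4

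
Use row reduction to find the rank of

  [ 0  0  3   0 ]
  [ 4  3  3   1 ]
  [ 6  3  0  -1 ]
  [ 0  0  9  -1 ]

rank = 4

ρ1 <-> ρ2
ρ1 -> 1/4·ρ1
ρ3 -> ρ3 − 6·ρ1
ρ2 <-> ρ3
ρ2 -> -2/3·ρ2
ρ3 -> 1/3·ρ3
ρ4 -> ρ4 − 9·ρ3
ρ4 -> -1·ρ4
ρ2 -> ρ2 − 5/3·ρ4
ρ1 -> ρ1 − 1/4·ρ4
ρ2 -> ρ2 − 3·ρ3
ρ1 -> ρ1 − 3/4·ρ3
ρ1 -> ρ1 − 3/4·ρ2
The reduced form has 4 nonzero rows.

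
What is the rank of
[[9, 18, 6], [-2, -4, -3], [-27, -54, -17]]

R1 ← 1/9·R1
R2 ← R2 + 2·R1
R3 ← R3 + 27·R1
R2 ← -3/5·R2
R3 ← R3 − R2
R1 ← R1 − 2/3·R2
The reduced form has 2 nonzero rows.

rank = 2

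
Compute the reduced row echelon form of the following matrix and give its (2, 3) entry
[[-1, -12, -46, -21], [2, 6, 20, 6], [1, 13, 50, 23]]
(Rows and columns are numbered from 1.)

4

r1 -> -1·r1
  [ 1  12  46  21 ]
  [ 2   6  20   6 ]
  [ 1  13  50  23 ]
r2 -> r2 − 2·r1
  [ 1   12   46   21 ]
  [ 0  -18  -72  -36 ]
  [ 1   13   50   23 ]
r3 -> r3 − r1
  [ 1   12   46   21 ]
  [ 0  -18  -72  -36 ]
  [ 0    1    4    2 ]
r2 -> -1/18·r2
  [ 1  12  46  21 ]
  [ 0   1   4   2 ]
  [ 0   1   4   2 ]
r3 -> r3 − r2
  [ 1  12  46  21 ]
  [ 0   1   4   2 ]
  [ 0   0   0   0 ]
r1 -> r1 − 12·r2
  [ 1  0  -2  -3 ]
  [ 0  1   4   2 ]
  [ 0  0   0   0 ]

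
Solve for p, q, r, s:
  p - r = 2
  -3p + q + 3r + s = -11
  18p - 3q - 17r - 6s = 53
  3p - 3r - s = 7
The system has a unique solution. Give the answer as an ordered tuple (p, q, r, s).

Form the augmented matrix and row-reduce:
  [  1   0   -1   0  |    2 ]
  [ -3   1    3   1  |  -11 ]
  [ 18  -3  -17  -6  |   53 ]
  [  3   0   -3  -1  |    7 ]
r2 ← r2 + 3·r1
  [  1   0   -1   0  |   2 ]
  [  0   1    0   1  |  -5 ]
  [ 18  -3  -17  -6  |  53 ]
  [  3   0   -3  -1  |   7 ]
r3 ← r3 − 18·r1
  [ 1   0  -1   0  |   2 ]
  [ 0   1   0   1  |  -5 ]
  [ 0  -3   1  -6  |  17 ]
  [ 3   0  -3  -1  |   7 ]
r4 ← r4 − 3·r1
  [ 1   0  -1   0  |   2 ]
  [ 0   1   0   1  |  -5 ]
  [ 0  -3   1  -6  |  17 ]
  [ 0   0   0  -1  |   1 ]
r3 ← r3 + 3·r2
  [ 1  0  -1   0  |   2 ]
  [ 0  1   0   1  |  -5 ]
  [ 0  0   1  -3  |   2 ]
  [ 0  0   0  -1  |   1 ]
r4 ← -1·r4
  [ 1  0  -1   0  |   2 ]
  [ 0  1   0   1  |  -5 ]
  [ 0  0   1  -3  |   2 ]
  [ 0  0   0   1  |  -1 ]
r3 ← r3 + 3·r4
  [ 1  0  -1  0  |   2 ]
  [ 0  1   0  1  |  -5 ]
  [ 0  0   1  0  |  -1 ]
  [ 0  0   0  1  |  -1 ]
r2 ← r2 − r4
  [ 1  0  -1  0  |   2 ]
  [ 0  1   0  0  |  -4 ]
  [ 0  0   1  0  |  -1 ]
  [ 0  0   0  1  |  -1 ]
r1 ← r1 + r3
  [ 1  0  0  0  |   1 ]
  [ 0  1  0  0  |  -4 ]
  [ 0  0  1  0  |  -1 ]
  [ 0  0  0  1  |  -1 ]
Reading off the last column: p = 1, q = -4, r = -1, s = -1.

(1, -4, -1, -1)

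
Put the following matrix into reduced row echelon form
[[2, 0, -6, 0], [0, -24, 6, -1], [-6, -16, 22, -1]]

Multiply ρ1 by 1/2.
  [  1    0  -3   0 ]
  [  0  -24   6  -1 ]
  [ -6  -16  22  -1 ]
Add 6 times ρ1 to ρ3.
  [ 1    0  -3   0 ]
  [ 0  -24   6  -1 ]
  [ 0  -16   4  -1 ]
Multiply ρ2 by -1/24.
  [ 1    0    -3     0 ]
  [ 0    1  -1/4  1/24 ]
  [ 0  -16     4    -1 ]
Add 16 times ρ2 to ρ3.
  [ 1  0    -3     0 ]
  [ 0  1  -1/4  1/24 ]
  [ 0  0     0  -1/3 ]
Multiply ρ3 by -3.
  [ 1  0    -3     0 ]
  [ 0  1  -1/4  1/24 ]
  [ 0  0     0     1 ]
Subtract 1/24 times ρ3 from ρ2.
  [ 1  0    -3  0 ]
  [ 0  1  -1/4  0 ]
  [ 0  0     0  1 ]

[[1, 0, -3, 0], [0, 1, -1/4, 0], [0, 0, 0, 1]]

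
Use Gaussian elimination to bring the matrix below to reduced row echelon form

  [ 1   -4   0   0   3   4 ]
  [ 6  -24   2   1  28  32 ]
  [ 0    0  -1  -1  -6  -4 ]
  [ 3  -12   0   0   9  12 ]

ρ2 → ρ2 − 6·ρ1
  [ 1   -4   0   0   3   4 ]
  [ 0    0   2   1  10   8 ]
  [ 0    0  -1  -1  -6  -4 ]
  [ 3  -12   0   0   9  12 ]
ρ4 → ρ4 − 3·ρ1
  [ 1  -4   0   0   3   4 ]
  [ 0   0   2   1  10   8 ]
  [ 0   0  -1  -1  -6  -4 ]
  [ 0   0   0   0   0   0 ]
ρ2 → 1/2·ρ2
  [ 1  -4   0    0   3   4 ]
  [ 0   0   1  1/2   5   4 ]
  [ 0   0  -1   -1  -6  -4 ]
  [ 0   0   0    0   0   0 ]
ρ3 → ρ3 + ρ2
  [ 1  -4  0     0   3  4 ]
  [ 0   0  1   1/2   5  4 ]
  [ 0   0  0  -1/2  -1  0 ]
  [ 0   0  0     0   0  0 ]
ρ3 → -2·ρ3
  [ 1  -4  0    0  3  4 ]
  [ 0   0  1  1/2  5  4 ]
  [ 0   0  0    1  2  0 ]
  [ 0   0  0    0  0  0 ]
ρ2 → ρ2 − 1/2·ρ3
  [ 1  -4  0  0  3  4 ]
  [ 0   0  1  0  4  4 ]
  [ 0   0  0  1  2  0 ]
  [ 0   0  0  0  0  0 ]

[[1, -4, 0, 0, 3, 4], [0, 0, 1, 0, 4, 4], [0, 0, 0, 1, 2, 0], [0, 0, 0, 0, 0, 0]]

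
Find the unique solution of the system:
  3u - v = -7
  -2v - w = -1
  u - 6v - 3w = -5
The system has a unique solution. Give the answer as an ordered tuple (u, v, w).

(-2, 1, -1)

Form the augmented matrix and row-reduce:
  [ 3  -1   0  |  -7 ]
  [ 0  -2  -1  |  -1 ]
  [ 1  -6  -3  |  -5 ]
r1 := 1/3·r1
  [ 1  -1/3   0  |  -7/3 ]
  [ 0    -2  -1  |    -1 ]
  [ 1    -6  -3  |    -5 ]
r3 := r3 − r1
  [ 1   -1/3   0  |  -7/3 ]
  [ 0     -2  -1  |    -1 ]
  [ 0  -17/3  -3  |  -8/3 ]
r2 := -1/2·r2
  [ 1   -1/3    0  |  -7/3 ]
  [ 0      1  1/2  |   1/2 ]
  [ 0  -17/3   -3  |  -8/3 ]
r3 := r3 + 17/3·r2
  [ 1  -1/3     0  |  -7/3 ]
  [ 0     1   1/2  |   1/2 ]
  [ 0     0  -1/6  |   1/6 ]
r3 := -6·r3
  [ 1  -1/3    0  |  -7/3 ]
  [ 0     1  1/2  |   1/2 ]
  [ 0     0    1  |    -1 ]
r2 := r2 − 1/2·r3
  [ 1  -1/3  0  |  -7/3 ]
  [ 0     1  0  |     1 ]
  [ 0     0  1  |    -1 ]
r1 := r1 + 1/3·r2
  [ 1  0  0  |  -2 ]
  [ 0  1  0  |   1 ]
  [ 0  0  1  |  -1 ]
Reading off the last column: u = -2, v = 1, w = -1.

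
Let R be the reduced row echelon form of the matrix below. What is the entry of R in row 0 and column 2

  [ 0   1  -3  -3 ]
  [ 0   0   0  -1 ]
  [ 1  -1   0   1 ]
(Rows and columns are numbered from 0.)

-3

r1 ↔ r3
  [ 1  -1   0   1 ]
  [ 0   0   0  -1 ]
  [ 0   1  -3  -3 ]
r2 ↔ r3
  [ 1  -1   0   1 ]
  [ 0   1  -3  -3 ]
  [ 0   0   0  -1 ]
r3 → -1·r3
  [ 1  -1   0   1 ]
  [ 0   1  -3  -3 ]
  [ 0   0   0   1 ]
r2 → r2 + 3·r3
  [ 1  -1   0  1 ]
  [ 0   1  -3  0 ]
  [ 0   0   0  1 ]
r1 → r1 − r3
  [ 1  -1   0  0 ]
  [ 0   1  -3  0 ]
  [ 0   0   0  1 ]
r1 → r1 + r2
  [ 1  0  -3  0 ]
  [ 0  1  -3  0 ]
  [ 0  0   0  1 ]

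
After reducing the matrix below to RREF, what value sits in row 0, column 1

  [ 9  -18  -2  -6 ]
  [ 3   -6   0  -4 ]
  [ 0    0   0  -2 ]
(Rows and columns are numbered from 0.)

ρ1 := 1/9·ρ1
ρ2 := ρ2 − 3·ρ1
ρ2 := 3/2·ρ2
ρ3 := -1/2·ρ3
ρ2 := ρ2 + 3·ρ3
ρ1 := ρ1 + 2/3·ρ3
ρ1 := ρ1 + 2/9·ρ2

-2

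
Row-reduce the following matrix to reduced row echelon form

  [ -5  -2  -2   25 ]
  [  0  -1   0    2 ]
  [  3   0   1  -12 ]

[[1, 0, 0, -3], [0, 1, 0, -2], [0, 0, 1, -3]]

ρ1 ← -1/5·ρ1
  [ 1  2/5  2/5   -5 ]
  [ 0   -1    0    2 ]
  [ 3    0    1  -12 ]
ρ3 ← ρ3 − 3·ρ1
  [ 1   2/5   2/5  -5 ]
  [ 0    -1     0   2 ]
  [ 0  -6/5  -1/5   3 ]
ρ2 ← -1·ρ2
  [ 1   2/5   2/5  -5 ]
  [ 0     1     0  -2 ]
  [ 0  -6/5  -1/5   3 ]
ρ3 ← ρ3 + 6/5·ρ2
  [ 1  2/5   2/5   -5 ]
  [ 0    1     0   -2 ]
  [ 0    0  -1/5  3/5 ]
ρ3 ← -5·ρ3
  [ 1  2/5  2/5  -5 ]
  [ 0    1    0  -2 ]
  [ 0    0    1  -3 ]
ρ1 ← ρ1 − 2/5·ρ3
  [ 1  2/5  0  -19/5 ]
  [ 0    1  0     -2 ]
  [ 0    0  1     -3 ]
ρ1 ← ρ1 − 2/5·ρ2
  [ 1  0  0  -3 ]
  [ 0  1  0  -2 ]
  [ 0  0  1  -3 ]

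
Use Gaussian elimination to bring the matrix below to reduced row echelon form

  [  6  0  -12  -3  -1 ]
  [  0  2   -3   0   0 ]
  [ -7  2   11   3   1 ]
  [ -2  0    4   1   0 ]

[[1, 0, -2, 0, 0], [0, 1, -3/2, 0, 0], [0, 0, 0, 1, 0], [0, 0, 0, 0, 1]]

R1 ← 1/6·R1
  [  1  0  -2  -1/2  -1/6 ]
  [  0  2  -3     0     0 ]
  [ -7  2  11     3     1 ]
  [ -2  0   4     1     0 ]
R3 ← R3 + 7·R1
  [  1  0  -2  -1/2  -1/6 ]
  [  0  2  -3     0     0 ]
  [  0  2  -3  -1/2  -1/6 ]
  [ -2  0   4     1     0 ]
R4 ← R4 + 2·R1
  [ 1  0  -2  -1/2  -1/6 ]
  [ 0  2  -3     0     0 ]
  [ 0  2  -3  -1/2  -1/6 ]
  [ 0  0   0     0  -1/3 ]
R2 ← 1/2·R2
  [ 1  0    -2  -1/2  -1/6 ]
  [ 0  1  -3/2     0     0 ]
  [ 0  2    -3  -1/2  -1/6 ]
  [ 0  0     0     0  -1/3 ]
R3 ← R3 − 2·R2
  [ 1  0    -2  -1/2  -1/6 ]
  [ 0  1  -3/2     0     0 ]
  [ 0  0     0  -1/2  -1/6 ]
  [ 0  0     0     0  -1/3 ]
R3 ← -2·R3
  [ 1  0    -2  -1/2  -1/6 ]
  [ 0  1  -3/2     0     0 ]
  [ 0  0     0     1   1/3 ]
  [ 0  0     0     0  -1/3 ]
R4 ← -3·R4
  [ 1  0    -2  -1/2  -1/6 ]
  [ 0  1  -3/2     0     0 ]
  [ 0  0     0     1   1/3 ]
  [ 0  0     0     0     1 ]
R3 ← R3 − 1/3·R4
  [ 1  0    -2  -1/2  -1/6 ]
  [ 0  1  -3/2     0     0 ]
  [ 0  0     0     1     0 ]
  [ 0  0     0     0     1 ]
R1 ← R1 + 1/6·R4
  [ 1  0    -2  -1/2  0 ]
  [ 0  1  -3/2     0  0 ]
  [ 0  0     0     1  0 ]
  [ 0  0     0     0  1 ]
R1 ← R1 + 1/2·R3
  [ 1  0    -2  0  0 ]
  [ 0  1  -3/2  0  0 ]
  [ 0  0     0  1  0 ]
  [ 0  0     0  0  1 ]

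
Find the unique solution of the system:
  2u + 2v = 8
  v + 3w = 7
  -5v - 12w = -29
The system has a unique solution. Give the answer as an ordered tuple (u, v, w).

Form the augmented matrix and row-reduce:
  [ 2   2    0  |    8 ]
  [ 0   1    3  |    7 ]
  [ 0  -5  -12  |  -29 ]
R1 → 1/2·R1
  [ 1   1    0  |    4 ]
  [ 0   1    3  |    7 ]
  [ 0  -5  -12  |  -29 ]
R3 → R3 + 5·R2
  [ 1  1  0  |  4 ]
  [ 0  1  3  |  7 ]
  [ 0  0  3  |  6 ]
R3 → 1/3·R3
  [ 1  1  0  |  4 ]
  [ 0  1  3  |  7 ]
  [ 0  0  1  |  2 ]
R2 → R2 − 3·R3
  [ 1  1  0  |  4 ]
  [ 0  1  0  |  1 ]
  [ 0  0  1  |  2 ]
R1 → R1 − R2
  [ 1  0  0  |  3 ]
  [ 0  1  0  |  1 ]
  [ 0  0  1  |  2 ]
Reading off the last column: u = 3, v = 1, w = 2.

(3, 1, 2)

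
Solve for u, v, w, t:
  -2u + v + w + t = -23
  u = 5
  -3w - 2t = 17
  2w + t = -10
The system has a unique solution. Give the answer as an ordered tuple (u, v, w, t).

(5, -6, -3, -4)

Form the augmented matrix and row-reduce:
  [ -2  1   1   1  |  -23 ]
  [  1  0   0   0  |    5 ]
  [  0  0  -3  -2  |   17 ]
  [  0  0   2   1  |  -10 ]
R1 → -1/2·R1
  [ 1  -1/2  -1/2  -1/2  |  23/2 ]
  [ 1     0     0     0  |     5 ]
  [ 0     0    -3    -2  |    17 ]
  [ 0     0     2     1  |   -10 ]
R2 → R2 − R1
  [ 1  -1/2  -1/2  -1/2  |   23/2 ]
  [ 0   1/2   1/2   1/2  |  -13/2 ]
  [ 0     0    -3    -2  |     17 ]
  [ 0     0     2     1  |    -10 ]
R2 → 2·R2
  [ 1  -1/2  -1/2  -1/2  |  23/2 ]
  [ 0     1     1     1  |   -13 ]
  [ 0     0    -3    -2  |    17 ]
  [ 0     0     2     1  |   -10 ]
R3 → -1/3·R3
  [ 1  -1/2  -1/2  -1/2  |   23/2 ]
  [ 0     1     1     1  |    -13 ]
  [ 0     0     1   2/3  |  -17/3 ]
  [ 0     0     2     1  |    -10 ]
R4 → R4 − 2·R3
  [ 1  -1/2  -1/2  -1/2  |   23/2 ]
  [ 0     1     1     1  |    -13 ]
  [ 0     0     1   2/3  |  -17/3 ]
  [ 0     0     0  -1/3  |    4/3 ]
R4 → -3·R4
  [ 1  -1/2  -1/2  -1/2  |   23/2 ]
  [ 0     1     1     1  |    -13 ]
  [ 0     0     1   2/3  |  -17/3 ]
  [ 0     0     0     1  |     -4 ]
R3 → R3 − 2/3·R4
  [ 1  -1/2  -1/2  -1/2  |  23/2 ]
  [ 0     1     1     1  |   -13 ]
  [ 0     0     1     0  |    -3 ]
  [ 0     0     0     1  |    -4 ]
R2 → R2 − R4
  [ 1  -1/2  -1/2  -1/2  |  23/2 ]
  [ 0     1     1     0  |    -9 ]
  [ 0     0     1     0  |    -3 ]
  [ 0     0     0     1  |    -4 ]
R1 → R1 + 1/2·R4
  [ 1  -1/2  -1/2  0  |  19/2 ]
  [ 0     1     1  0  |    -9 ]
  [ 0     0     1  0  |    -3 ]
  [ 0     0     0  1  |    -4 ]
R2 → R2 − R3
  [ 1  -1/2  -1/2  0  |  19/2 ]
  [ 0     1     0  0  |    -6 ]
  [ 0     0     1  0  |    -3 ]
  [ 0     0     0  1  |    -4 ]
R1 → R1 + 1/2·R3
  [ 1  -1/2  0  0  |   8 ]
  [ 0     1  0  0  |  -6 ]
  [ 0     0  1  0  |  -3 ]
  [ 0     0  0  1  |  -4 ]
R1 → R1 + 1/2·R2
  [ 1  0  0  0  |   5 ]
  [ 0  1  0  0  |  -6 ]
  [ 0  0  1  0  |  -3 ]
  [ 0  0  0  1  |  -4 ]
Reading off the last column: u = 5, v = -6, w = -3, t = -4.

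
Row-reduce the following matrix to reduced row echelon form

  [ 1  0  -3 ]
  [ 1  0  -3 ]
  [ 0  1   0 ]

[[1, 0, -3], [0, 1, 0], [0, 0, 0]]

ρ2 → ρ2 − ρ1
  [ 1  0  -3 ]
  [ 0  0   0 ]
  [ 0  1   0 ]
ρ2 <=> ρ3
  [ 1  0  -3 ]
  [ 0  1   0 ]
  [ 0  0   0 ]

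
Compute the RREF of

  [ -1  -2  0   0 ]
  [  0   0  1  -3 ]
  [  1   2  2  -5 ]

[[1, 2, 0, 0], [0, 0, 1, 0], [0, 0, 0, 1]]

R1 -> -1·R1
  [ 1  2  0   0 ]
  [ 0  0  1  -3 ]
  [ 1  2  2  -5 ]
R3 -> R3 − R1
  [ 1  2  0   0 ]
  [ 0  0  1  -3 ]
  [ 0  0  2  -5 ]
R3 -> R3 − 2·R2
  [ 1  2  0   0 ]
  [ 0  0  1  -3 ]
  [ 0  0  0   1 ]
R2 -> R2 + 3·R3
  [ 1  2  0  0 ]
  [ 0  0  1  0 ]
  [ 0  0  0  1 ]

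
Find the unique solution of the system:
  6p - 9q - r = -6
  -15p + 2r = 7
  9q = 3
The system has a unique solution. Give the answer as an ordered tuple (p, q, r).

Form the augmented matrix and row-reduce:
  [   6  -9  -1  |  -6 ]
  [ -15   0   2  |   7 ]
  [   0   9   0  |   3 ]
r1 ← 1/6·r1
  [   1  -3/2  -1/6  |  -1 ]
  [ -15     0     2  |   7 ]
  [   0     9     0  |   3 ]
r2 ← r2 + 15·r1
  [ 1   -3/2  -1/6  |  -1 ]
  [ 0  -45/2  -1/2  |  -8 ]
  [ 0      9     0  |   3 ]
r2 ← -2/45·r2
  [ 1  -3/2  -1/6  |     -1 ]
  [ 0     1  1/45  |  16/45 ]
  [ 0     9     0  |      3 ]
r3 ← r3 − 9·r2
  [ 1  -3/2  -1/6  |     -1 ]
  [ 0     1  1/45  |  16/45 ]
  [ 0     0  -1/5  |   -1/5 ]
r3 ← -5·r3
  [ 1  -3/2  -1/6  |     -1 ]
  [ 0     1  1/45  |  16/45 ]
  [ 0     0     1  |      1 ]
r2 ← r2 − 1/45·r3
  [ 1  -3/2  -1/6  |   -1 ]
  [ 0     1     0  |  1/3 ]
  [ 0     0     1  |    1 ]
r1 ← r1 + 1/6·r3
  [ 1  -3/2  0  |  -5/6 ]
  [ 0     1  0  |   1/3 ]
  [ 0     0  1  |     1 ]
r1 ← r1 + 3/2·r2
  [ 1  0  0  |  -1/3 ]
  [ 0  1  0  |   1/3 ]
  [ 0  0  1  |     1 ]
Reading off the last column: p = -1/3, q = 1/3, r = 1.

(-1/3, 1/3, 1)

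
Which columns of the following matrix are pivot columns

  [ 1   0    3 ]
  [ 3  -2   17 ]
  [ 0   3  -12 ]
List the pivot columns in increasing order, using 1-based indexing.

1, 2

r2 → r2 − 3·r1
  [ 1   0    3 ]
  [ 0  -2    8 ]
  [ 0   3  -12 ]
r2 → -1/2·r2
  [ 1  0    3 ]
  [ 0  1   -4 ]
  [ 0  3  -12 ]
r3 → r3 − 3·r2
  [ 1  0   3 ]
  [ 0  1  -4 ]
  [ 0  0   0 ]
Pivot columns are the columns containing a leading 1.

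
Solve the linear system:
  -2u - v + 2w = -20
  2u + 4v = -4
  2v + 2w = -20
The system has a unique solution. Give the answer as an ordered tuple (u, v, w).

(6, -4, -6)

Form the augmented matrix and row-reduce:
  [ -2  -1  2  |  -20 ]
  [  2   4  0  |   -4 ]
  [  0   2  2  |  -20 ]
R1 -> -1/2·R1
  [ 1  1/2  -1  |   10 ]
  [ 2    4   0  |   -4 ]
  [ 0    2   2  |  -20 ]
R2 -> R2 − 2·R1
  [ 1  1/2  -1  |   10 ]
  [ 0    3   2  |  -24 ]
  [ 0    2   2  |  -20 ]
R2 -> 1/3·R2
  [ 1  1/2   -1  |   10 ]
  [ 0    1  2/3  |   -8 ]
  [ 0    2    2  |  -20 ]
R3 -> R3 − 2·R2
  [ 1  1/2   -1  |  10 ]
  [ 0    1  2/3  |  -8 ]
  [ 0    0  2/3  |  -4 ]
R3 -> 3/2·R3
  [ 1  1/2   -1  |  10 ]
  [ 0    1  2/3  |  -8 ]
  [ 0    0    1  |  -6 ]
R2 -> R2 − 2/3·R3
  [ 1  1/2  -1  |  10 ]
  [ 0    1   0  |  -4 ]
  [ 0    0   1  |  -6 ]
R1 -> R1 + R3
  [ 1  1/2  0  |   4 ]
  [ 0    1  0  |  -4 ]
  [ 0    0  1  |  -6 ]
R1 -> R1 − 1/2·R2
  [ 1  0  0  |   6 ]
  [ 0  1  0  |  -4 ]
  [ 0  0  1  |  -6 ]
Reading off the last column: u = 6, v = -4, w = -6.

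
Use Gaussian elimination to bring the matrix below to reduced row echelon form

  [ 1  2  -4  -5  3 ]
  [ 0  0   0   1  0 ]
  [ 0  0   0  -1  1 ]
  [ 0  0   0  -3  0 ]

R3 -> R3 + R2
  [ 1  2  -4  -5  3 ]
  [ 0  0   0   1  0 ]
  [ 0  0   0   0  1 ]
  [ 0  0   0  -3  0 ]
R4 -> R4 + 3·R2
  [ 1  2  -4  -5  3 ]
  [ 0  0   0   1  0 ]
  [ 0  0   0   0  1 ]
  [ 0  0   0   0  0 ]
R1 -> R1 − 3·R3
  [ 1  2  -4  -5  0 ]
  [ 0  0   0   1  0 ]
  [ 0  0   0   0  1 ]
  [ 0  0   0   0  0 ]
R1 -> R1 + 5·R2
  [ 1  2  -4  0  0 ]
  [ 0  0   0  1  0 ]
  [ 0  0   0  0  1 ]
  [ 0  0   0  0  0 ]

[[1, 2, -4, 0, 0], [0, 0, 0, 1, 0], [0, 0, 0, 0, 1], [0, 0, 0, 0, 0]]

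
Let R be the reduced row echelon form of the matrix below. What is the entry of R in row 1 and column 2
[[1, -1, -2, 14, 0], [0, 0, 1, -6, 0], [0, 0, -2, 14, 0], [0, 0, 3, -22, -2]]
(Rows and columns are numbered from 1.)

Add 2 times R2 to R3.
  [ 1  -1  -2   14   0 ]
  [ 0   0   1   -6   0 ]
  [ 0   0   0    2   0 ]
  [ 0   0   3  -22  -2 ]
Subtract 3 times R2 from R4.
  [ 1  -1  -2  14   0 ]
  [ 0   0   1  -6   0 ]
  [ 0   0   0   2   0 ]
  [ 0   0   0  -4  -2 ]
Multiply R3 by 1/2.
  [ 1  -1  -2  14   0 ]
  [ 0   0   1  -6   0 ]
  [ 0   0   0   1   0 ]
  [ 0   0   0  -4  -2 ]
Add 4 times R3 to R4.
  [ 1  -1  -2  14   0 ]
  [ 0   0   1  -6   0 ]
  [ 0   0   0   1   0 ]
  [ 0   0   0   0  -2 ]
Multiply R4 by -1/2.
  [ 1  -1  -2  14  0 ]
  [ 0   0   1  -6  0 ]
  [ 0   0   0   1  0 ]
  [ 0   0   0   0  1 ]
Add 6 times R3 to R2.
  [ 1  -1  -2  14  0 ]
  [ 0   0   1   0  0 ]
  [ 0   0   0   1  0 ]
  [ 0   0   0   0  1 ]
Subtract 14 times R3 from R1.
  [ 1  -1  -2  0  0 ]
  [ 0   0   1  0  0 ]
  [ 0   0   0  1  0 ]
  [ 0   0   0  0  1 ]
Add 2 times R2 to R1.
  [ 1  -1  0  0  0 ]
  [ 0   0  1  0  0 ]
  [ 0   0  0  1  0 ]
  [ 0   0  0  0  1 ]

-1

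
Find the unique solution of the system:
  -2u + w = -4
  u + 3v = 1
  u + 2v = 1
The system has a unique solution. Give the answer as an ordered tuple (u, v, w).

(1, 0, -2)

Form the augmented matrix and row-reduce:
  [ -2  0  1  |  -4 ]
  [  1  3  0  |   1 ]
  [  1  2  0  |   1 ]
Multiply r1 by -1/2.
  [ 1  0  -1/2  |  2 ]
  [ 1  3     0  |  1 ]
  [ 1  2     0  |  1 ]
Subtract r1 from r2.
  [ 1  0  -1/2  |   2 ]
  [ 0  3   1/2  |  -1 ]
  [ 1  2     0  |   1 ]
Subtract r1 from r3.
  [ 1  0  -1/2  |   2 ]
  [ 0  3   1/2  |  -1 ]
  [ 0  2   1/2  |  -1 ]
Multiply r2 by 1/3.
  [ 1  0  -1/2  |     2 ]
  [ 0  1   1/6  |  -1/3 ]
  [ 0  2   1/2  |    -1 ]
Subtract 2 times r2 from r3.
  [ 1  0  -1/2  |     2 ]
  [ 0  1   1/6  |  -1/3 ]
  [ 0  0   1/6  |  -1/3 ]
Multiply r3 by 6.
  [ 1  0  -1/2  |     2 ]
  [ 0  1   1/6  |  -1/3 ]
  [ 0  0     1  |    -2 ]
Subtract 1/6 times r3 from r2.
  [ 1  0  -1/2  |   2 ]
  [ 0  1     0  |   0 ]
  [ 0  0     1  |  -2 ]
Add 1/2 times r3 to r1.
  [ 1  0  0  |   1 ]
  [ 0  1  0  |   0 ]
  [ 0  0  1  |  -2 ]
Reading off the last column: u = 1, v = 0, w = -2.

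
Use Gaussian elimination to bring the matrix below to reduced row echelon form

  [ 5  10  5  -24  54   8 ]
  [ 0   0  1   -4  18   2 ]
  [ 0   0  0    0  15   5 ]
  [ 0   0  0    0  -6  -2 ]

Multiply R1 by 1/5.
  [ 1  2  1  -24/5  54/5  8/5 ]
  [ 0  0  1     -4    18    2 ]
  [ 0  0  0      0    15    5 ]
  [ 0  0  0      0    -6   -2 ]
Multiply R3 by 1/15.
  [ 1  2  1  -24/5  54/5  8/5 ]
  [ 0  0  1     -4    18    2 ]
  [ 0  0  0      0     1  1/3 ]
  [ 0  0  0      0    -6   -2 ]
Add 6 times R3 to R4.
  [ 1  2  1  -24/5  54/5  8/5 ]
  [ 0  0  1     -4    18    2 ]
  [ 0  0  0      0     1  1/3 ]
  [ 0  0  0      0     0    0 ]
Subtract 18 times R3 from R2.
  [ 1  2  1  -24/5  54/5  8/5 ]
  [ 0  0  1     -4     0   -4 ]
  [ 0  0  0      0     1  1/3 ]
  [ 0  0  0      0     0    0 ]
Subtract 54/5 times R3 from R1.
  [ 1  2  1  -24/5  0   -2 ]
  [ 0  0  1     -4  0   -4 ]
  [ 0  0  0      0  1  1/3 ]
  [ 0  0  0      0  0    0 ]
Subtract R2 from R1.
  [ 1  2  0  -4/5  0    2 ]
  [ 0  0  1    -4  0   -4 ]
  [ 0  0  0     0  1  1/3 ]
  [ 0  0  0     0  0    0 ]

[[1, 2, 0, -4/5, 0, 2], [0, 0, 1, -4, 0, -4], [0, 0, 0, 0, 1, 1/3], [0, 0, 0, 0, 0, 0]]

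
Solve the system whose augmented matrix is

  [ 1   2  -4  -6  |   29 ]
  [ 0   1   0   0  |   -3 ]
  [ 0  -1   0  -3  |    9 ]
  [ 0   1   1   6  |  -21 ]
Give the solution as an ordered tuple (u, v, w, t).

(-1, -3, -6, -2)

R3 ← R3 + R2
  [ 1  2  -4  -6  |   29 ]
  [ 0  1   0   0  |   -3 ]
  [ 0  0   0  -3  |    6 ]
  [ 0  1   1   6  |  -21 ]
R4 ← R4 − R2
  [ 1  2  -4  -6  |   29 ]
  [ 0  1   0   0  |   -3 ]
  [ 0  0   0  -3  |    6 ]
  [ 0  0   1   6  |  -18 ]
R3 ↔ R4
  [ 1  2  -4  -6  |   29 ]
  [ 0  1   0   0  |   -3 ]
  [ 0  0   1   6  |  -18 ]
  [ 0  0   0  -3  |    6 ]
R4 ← -1/3·R4
  [ 1  2  -4  -6  |   29 ]
  [ 0  1   0   0  |   -3 ]
  [ 0  0   1   6  |  -18 ]
  [ 0  0   0   1  |   -2 ]
R3 ← R3 − 6·R4
  [ 1  2  -4  -6  |  29 ]
  [ 0  1   0   0  |  -3 ]
  [ 0  0   1   0  |  -6 ]
  [ 0  0   0   1  |  -2 ]
R1 ← R1 + 6·R4
  [ 1  2  -4  0  |  17 ]
  [ 0  1   0  0  |  -3 ]
  [ 0  0   1  0  |  -6 ]
  [ 0  0   0  1  |  -2 ]
R1 ← R1 + 4·R3
  [ 1  2  0  0  |  -7 ]
  [ 0  1  0  0  |  -3 ]
  [ 0  0  1  0  |  -6 ]
  [ 0  0  0  1  |  -2 ]
R1 ← R1 − 2·R2
  [ 1  0  0  0  |  -1 ]
  [ 0  1  0  0  |  -3 ]
  [ 0  0  1  0  |  -6 ]
  [ 0  0  0  1  |  -2 ]
Reading off the last column: u = -1, v = -3, w = -6, t = -2.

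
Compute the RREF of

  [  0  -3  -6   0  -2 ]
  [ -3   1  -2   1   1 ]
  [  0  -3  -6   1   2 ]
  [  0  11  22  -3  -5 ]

[[1, 0, 4/3, 0, 0], [0, 1, 2, 0, 0], [0, 0, 0, 1, 0], [0, 0, 0, 0, 1]]

R1 <=> R2
  [ -3   1  -2   1   1 ]
  [  0  -3  -6   0  -2 ]
  [  0  -3  -6   1   2 ]
  [  0  11  22  -3  -5 ]
R1 := -1/3·R1
  [ 1  -1/3  2/3  -1/3  -1/3 ]
  [ 0    -3   -6     0    -2 ]
  [ 0    -3   -6     1     2 ]
  [ 0    11   22    -3    -5 ]
R2 := -1/3·R2
  [ 1  -1/3  2/3  -1/3  -1/3 ]
  [ 0     1    2     0   2/3 ]
  [ 0    -3   -6     1     2 ]
  [ 0    11   22    -3    -5 ]
R3 := R3 + 3·R2
  [ 1  -1/3  2/3  -1/3  -1/3 ]
  [ 0     1    2     0   2/3 ]
  [ 0     0    0     1     4 ]
  [ 0    11   22    -3    -5 ]
R4 := R4 − 11·R2
  [ 1  -1/3  2/3  -1/3   -1/3 ]
  [ 0     1    2     0    2/3 ]
  [ 0     0    0     1      4 ]
  [ 0     0    0    -3  -37/3 ]
R4 := R4 + 3·R3
  [ 1  -1/3  2/3  -1/3  -1/3 ]
  [ 0     1    2     0   2/3 ]
  [ 0     0    0     1     4 ]
  [ 0     0    0     0  -1/3 ]
R4 := -3·R4
  [ 1  -1/3  2/3  -1/3  -1/3 ]
  [ 0     1    2     0   2/3 ]
  [ 0     0    0     1     4 ]
  [ 0     0    0     0     1 ]
R3 := R3 − 4·R4
  [ 1  -1/3  2/3  -1/3  -1/3 ]
  [ 0     1    2     0   2/3 ]
  [ 0     0    0     1     0 ]
  [ 0     0    0     0     1 ]
R2 := R2 − 2/3·R4
  [ 1  -1/3  2/3  -1/3  -1/3 ]
  [ 0     1    2     0     0 ]
  [ 0     0    0     1     0 ]
  [ 0     0    0     0     1 ]
R1 := R1 + 1/3·R4
  [ 1  -1/3  2/3  -1/3  0 ]
  [ 0     1    2     0  0 ]
  [ 0     0    0     1  0 ]
  [ 0     0    0     0  1 ]
R1 := R1 + 1/3·R3
  [ 1  -1/3  2/3  0  0 ]
  [ 0     1    2  0  0 ]
  [ 0     0    0  1  0 ]
  [ 0     0    0  0  1 ]
R1 := R1 + 1/3·R2
  [ 1  0  4/3  0  0 ]
  [ 0  1    2  0  0 ]
  [ 0  0    0  1  0 ]
  [ 0  0    0  0  1 ]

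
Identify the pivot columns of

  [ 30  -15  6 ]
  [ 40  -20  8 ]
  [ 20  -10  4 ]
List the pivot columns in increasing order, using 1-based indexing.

1

R1 := 1/30·R1
R2 := R2 − 40·R1
R3 := R3 − 20·R1
Pivot columns are the columns containing a leading 1.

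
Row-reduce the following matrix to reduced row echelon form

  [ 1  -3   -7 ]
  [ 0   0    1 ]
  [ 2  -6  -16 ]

r3 → r3 − 2·r1
  [ 1  -3  -7 ]
  [ 0   0   1 ]
  [ 0   0  -2 ]
r3 → r3 + 2·r2
  [ 1  -3  -7 ]
  [ 0   0   1 ]
  [ 0   0   0 ]
r1 → r1 + 7·r2
  [ 1  -3  0 ]
  [ 0   0  1 ]
  [ 0   0  0 ]

[[1, -3, 0], [0, 0, 1], [0, 0, 0]]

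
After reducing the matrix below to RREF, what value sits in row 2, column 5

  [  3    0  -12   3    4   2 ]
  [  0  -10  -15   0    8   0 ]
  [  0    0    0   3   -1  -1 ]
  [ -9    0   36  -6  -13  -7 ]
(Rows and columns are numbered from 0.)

r1 ← 1/3·r1
  [  1    0   -4   1  4/3  2/3 ]
  [  0  -10  -15   0    8    0 ]
  [  0    0    0   3   -1   -1 ]
  [ -9    0   36  -6  -13   -7 ]
r4 ← r4 + 9·r1
  [ 1    0   -4  1  4/3  2/3 ]
  [ 0  -10  -15  0    8    0 ]
  [ 0    0    0  3   -1   -1 ]
  [ 0    0    0  3   -1   -1 ]
r2 ← -1/10·r2
  [ 1  0   -4  1   4/3  2/3 ]
  [ 0  1  3/2  0  -4/5    0 ]
  [ 0  0    0  3    -1   -1 ]
  [ 0  0    0  3    -1   -1 ]
r3 ← 1/3·r3
  [ 1  0   -4  1   4/3   2/3 ]
  [ 0  1  3/2  0  -4/5     0 ]
  [ 0  0    0  1  -1/3  -1/3 ]
  [ 0  0    0  3    -1    -1 ]
r4 ← r4 − 3·r3
  [ 1  0   -4  1   4/3   2/3 ]
  [ 0  1  3/2  0  -4/5     0 ]
  [ 0  0    0  1  -1/3  -1/3 ]
  [ 0  0    0  0     0     0 ]
r1 ← r1 − r3
  [ 1  0   -4  0   5/3     1 ]
  [ 0  1  3/2  0  -4/5     0 ]
  [ 0  0    0  1  -1/3  -1/3 ]
  [ 0  0    0  0     0     0 ]

-1/3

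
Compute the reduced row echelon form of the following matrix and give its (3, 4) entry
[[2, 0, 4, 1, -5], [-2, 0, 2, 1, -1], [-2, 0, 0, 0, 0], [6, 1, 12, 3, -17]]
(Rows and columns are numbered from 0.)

3

R1 → 1/2·R1
  [  1  0   2  1/2  -5/2 ]
  [ -2  0   2    1    -1 ]
  [ -2  0   0    0     0 ]
  [  6  1  12    3   -17 ]
R2 → R2 + 2·R1
  [  1  0   2  1/2  -5/2 ]
  [  0  0   6    2    -6 ]
  [ -2  0   0    0     0 ]
  [  6  1  12    3   -17 ]
R3 → R3 + 2·R1
  [ 1  0   2  1/2  -5/2 ]
  [ 0  0   6    2    -6 ]
  [ 0  0   4    1    -5 ]
  [ 6  1  12    3   -17 ]
R4 → R4 − 6·R1
  [ 1  0  2  1/2  -5/2 ]
  [ 0  0  6    2    -6 ]
  [ 0  0  4    1    -5 ]
  [ 0  1  0    0    -2 ]
R2 ↔ R4
  [ 1  0  2  1/2  -5/2 ]
  [ 0  1  0    0    -2 ]
  [ 0  0  4    1    -5 ]
  [ 0  0  6    2    -6 ]
R3 → 1/4·R3
  [ 1  0  2  1/2  -5/2 ]
  [ 0  1  0    0    -2 ]
  [ 0  0  1  1/4  -5/4 ]
  [ 0  0  6    2    -6 ]
R4 → R4 − 6·R3
  [ 1  0  2  1/2  -5/2 ]
  [ 0  1  0    0    -2 ]
  [ 0  0  1  1/4  -5/4 ]
  [ 0  0  0  1/2   3/2 ]
R4 → 2·R4
  [ 1  0  2  1/2  -5/2 ]
  [ 0  1  0    0    -2 ]
  [ 0  0  1  1/4  -5/4 ]
  [ 0  0  0    1     3 ]
R3 → R3 − 1/4·R4
  [ 1  0  2  1/2  -5/2 ]
  [ 0  1  0    0    -2 ]
  [ 0  0  1    0    -2 ]
  [ 0  0  0    1     3 ]
R1 → R1 − 1/2·R4
  [ 1  0  2  0  -4 ]
  [ 0  1  0  0  -2 ]
  [ 0  0  1  0  -2 ]
  [ 0  0  0  1   3 ]
R1 → R1 − 2·R3
  [ 1  0  0  0   0 ]
  [ 0  1  0  0  -2 ]
  [ 0  0  1  0  -2 ]
  [ 0  0  0  1   3 ]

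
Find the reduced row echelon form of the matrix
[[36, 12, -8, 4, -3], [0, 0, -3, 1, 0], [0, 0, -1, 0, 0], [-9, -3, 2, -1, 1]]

[[1, 1/3, 0, 0, 0], [0, 0, 1, 0, 0], [0, 0, 0, 1, 0], [0, 0, 0, 0, 1]]

R1 → 1/36·R1
R4 → R4 + 9·R1
R2 → -1/3·R2
R3 → R3 + R2
R3 → -3·R3
R4 → 4·R4
R1 → R1 + 1/12·R4
R2 → R2 + 1/3·R3
R1 → R1 − 1/9·R3
R1 → R1 + 2/9·R2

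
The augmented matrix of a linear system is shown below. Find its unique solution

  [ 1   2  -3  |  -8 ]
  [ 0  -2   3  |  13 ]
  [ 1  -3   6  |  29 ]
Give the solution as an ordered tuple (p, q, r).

(5, -2, 3)

R3 := R3 − R1
R2 := -1/2·R2
R3 := R3 + 5·R2
R3 := 2/3·R3
R2 := R2 + 3/2·R3
R1 := R1 + 3·R3
R1 := R1 − 2·R2
Reading off the last column: p = 5, q = -2, r = 3.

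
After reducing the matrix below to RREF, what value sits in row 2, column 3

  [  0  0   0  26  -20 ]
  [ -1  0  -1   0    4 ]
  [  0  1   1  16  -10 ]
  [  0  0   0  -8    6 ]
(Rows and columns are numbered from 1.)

1

Swap r1 and r2.
Multiply r1 by -1.
Swap r2 and r3.
Multiply r3 by 1/26.
Add 8 times r3 to r4.
Multiply r4 by -13/2.
Add 10/13 times r4 to r3.
Add 10 times r4 to r2.
Add 4 times r4 to r1.
Subtract 16 times r3 from r2.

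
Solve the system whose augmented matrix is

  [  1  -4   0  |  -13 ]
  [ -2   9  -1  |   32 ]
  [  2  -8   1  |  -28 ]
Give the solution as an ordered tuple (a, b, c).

(3, 4, -2)

r2 → r2 + 2·r1
  [ 1  -4   0  |  -13 ]
  [ 0   1  -1  |    6 ]
  [ 2  -8   1  |  -28 ]
r3 → r3 − 2·r1
  [ 1  -4   0  |  -13 ]
  [ 0   1  -1  |    6 ]
  [ 0   0   1  |   -2 ]
r2 → r2 + r3
  [ 1  -4  0  |  -13 ]
  [ 0   1  0  |    4 ]
  [ 0   0  1  |   -2 ]
r1 → r1 + 4·r2
  [ 1  0  0  |   3 ]
  [ 0  1  0  |   4 ]
  [ 0  0  1  |  -2 ]
Reading off the last column: a = 3, b = 4, c = -2.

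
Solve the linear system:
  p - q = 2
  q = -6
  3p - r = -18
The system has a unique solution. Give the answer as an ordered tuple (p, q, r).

Form the augmented matrix and row-reduce:
  [ 1  -1   0  |    2 ]
  [ 0   1   0  |   -6 ]
  [ 3   0  -1  |  -18 ]
R3 := R3 − 3·R1
  [ 1  -1   0  |    2 ]
  [ 0   1   0  |   -6 ]
  [ 0   3  -1  |  -24 ]
R3 := R3 − 3·R2
  [ 1  -1   0  |   2 ]
  [ 0   1   0  |  -6 ]
  [ 0   0  -1  |  -6 ]
R3 := -1·R3
  [ 1  -1  0  |   2 ]
  [ 0   1  0  |  -6 ]
  [ 0   0  1  |   6 ]
R1 := R1 + R2
  [ 1  0  0  |  -4 ]
  [ 0  1  0  |  -6 ]
  [ 0  0  1  |   6 ]
Reading off the last column: p = -4, q = -6, r = 6.

(-4, -6, 6)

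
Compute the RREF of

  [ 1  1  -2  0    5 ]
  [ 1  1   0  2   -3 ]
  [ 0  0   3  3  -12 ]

[[1, 1, 0, 2, -3], [0, 0, 1, 1, -4], [0, 0, 0, 0, 0]]

ρ2 := ρ2 − ρ1
  [ 1  1  -2  0    5 ]
  [ 0  0   2  2   -8 ]
  [ 0  0   3  3  -12 ]
ρ2 := 1/2·ρ2
  [ 1  1  -2  0    5 ]
  [ 0  0   1  1   -4 ]
  [ 0  0   3  3  -12 ]
ρ3 := ρ3 − 3·ρ2
  [ 1  1  -2  0   5 ]
  [ 0  0   1  1  -4 ]
  [ 0  0   0  0   0 ]
ρ1 := ρ1 + 2·ρ2
  [ 1  1  0  2  -3 ]
  [ 0  0  1  1  -4 ]
  [ 0  0  0  0   0 ]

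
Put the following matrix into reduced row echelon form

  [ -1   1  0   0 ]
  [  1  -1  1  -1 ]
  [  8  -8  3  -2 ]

[[1, -1, 0, 0], [0, 0, 1, 0], [0, 0, 0, 1]]

R1 → -1·R1
  [ 1  -1  0   0 ]
  [ 1  -1  1  -1 ]
  [ 8  -8  3  -2 ]
R2 → R2 − R1
  [ 1  -1  0   0 ]
  [ 0   0  1  -1 ]
  [ 8  -8  3  -2 ]
R3 → R3 − 8·R1
  [ 1  -1  0   0 ]
  [ 0   0  1  -1 ]
  [ 0   0  3  -2 ]
R3 → R3 − 3·R2
  [ 1  -1  0   0 ]
  [ 0   0  1  -1 ]
  [ 0   0  0   1 ]
R2 → R2 + R3
  [ 1  -1  0  0 ]
  [ 0   0  1  0 ]
  [ 0   0  0  1 ]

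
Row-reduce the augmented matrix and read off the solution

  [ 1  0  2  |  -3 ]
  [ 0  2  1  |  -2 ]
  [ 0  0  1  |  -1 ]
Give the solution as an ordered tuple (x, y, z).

(-1, -1/2, -1)

R2 ← 1/2·R2
  [ 1  0    2  |  -3 ]
  [ 0  1  1/2  |  -1 ]
  [ 0  0    1  |  -1 ]
R2 ← R2 − 1/2·R3
  [ 1  0  2  |    -3 ]
  [ 0  1  0  |  -1/2 ]
  [ 0  0  1  |    -1 ]
R1 ← R1 − 2·R3
  [ 1  0  0  |    -1 ]
  [ 0  1  0  |  -1/2 ]
  [ 0  0  1  |    -1 ]
Reading off the last column: x = -1, y = -1/2, z = -1.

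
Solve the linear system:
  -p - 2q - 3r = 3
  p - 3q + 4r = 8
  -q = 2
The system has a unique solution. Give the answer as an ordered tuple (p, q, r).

Form the augmented matrix and row-reduce:
  [ -1  -2  -3  |  3 ]
  [  1  -3   4  |  8 ]
  [  0  -1   0  |  2 ]
Multiply R1 by -1.
Subtract R1 from R2.
Multiply R2 by -1/5.
Add R2 to R3.
Multiply R3 by -5.
Add 1/5 times R3 to R2.
Subtract 3 times R3 from R1.
Subtract 2 times R2 from R1.
Reading off the last column: p = -2, q = -2, r = 1.

(-2, -2, 1)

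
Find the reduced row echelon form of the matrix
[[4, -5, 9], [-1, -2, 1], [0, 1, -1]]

[[1, 0, 1], [0, 1, -1], [0, 0, 0]]

R1 → 1/4·R1
  [  1  -5/4  9/4 ]
  [ -1    -2    1 ]
  [  0     1   -1 ]
R2 → R2 + R1
  [ 1   -5/4   9/4 ]
  [ 0  -13/4  13/4 ]
  [ 0      1    -1 ]
R2 → -4/13·R2
  [ 1  -5/4  9/4 ]
  [ 0     1   -1 ]
  [ 0     1   -1 ]
R3 → R3 − R2
  [ 1  -5/4  9/4 ]
  [ 0     1   -1 ]
  [ 0     0    0 ]
R1 → R1 + 5/4·R2
  [ 1  0   1 ]
  [ 0  1  -1 ]
  [ 0  0   0 ]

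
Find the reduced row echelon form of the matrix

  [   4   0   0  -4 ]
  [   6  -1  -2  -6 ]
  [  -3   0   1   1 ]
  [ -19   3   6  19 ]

R1 → 1/4·R1
R2 → R2 − 6·R1
R3 → R3 + 3·R1
R4 → R4 + 19·R1
R2 → -1·R2
R4 → R4 − 3·R2
R2 → R2 − 2·R3

[[1, 0, 0, -1], [0, 1, 0, 4], [0, 0, 1, -2], [0, 0, 0, 0]]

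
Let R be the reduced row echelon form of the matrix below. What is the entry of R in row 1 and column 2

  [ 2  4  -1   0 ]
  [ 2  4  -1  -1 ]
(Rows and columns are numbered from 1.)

Multiply ρ1 by 1/2.
  [ 1  2  -1/2   0 ]
  [ 2  4    -1  -1 ]
Subtract 2 times ρ1 from ρ2.
  [ 1  2  -1/2   0 ]
  [ 0  0     0  -1 ]
Multiply ρ2 by -1.
  [ 1  2  -1/2  0 ]
  [ 0  0     0  1 ]

2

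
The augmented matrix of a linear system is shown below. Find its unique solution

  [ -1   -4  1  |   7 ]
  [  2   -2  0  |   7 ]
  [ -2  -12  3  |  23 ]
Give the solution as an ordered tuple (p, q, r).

(2, -3/2, 3)

r1 → -1·r1
r2 → r2 − 2·r1
r3 → r3 + 2·r1
r2 → -1/10·r2
r3 → r3 + 4·r2
r3 → 5·r3
r2 → r2 + 1/5·r3
r1 → r1 + r3
r1 → r1 − 4·r2
Reading off the last column: p = 2, q = -3/2, r = 3.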